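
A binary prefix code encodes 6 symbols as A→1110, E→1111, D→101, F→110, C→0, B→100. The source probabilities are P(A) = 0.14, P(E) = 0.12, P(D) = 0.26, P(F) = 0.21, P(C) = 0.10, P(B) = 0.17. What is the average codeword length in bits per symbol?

3.06 bits/symbol

L̄ = Σ pᵢ·ℓᵢ = 0.14·4 + 0.12·4 + 0.26·3 + 0.21·3 + 0.10·1 + 0.17·3 = 3.06 bits/symbol.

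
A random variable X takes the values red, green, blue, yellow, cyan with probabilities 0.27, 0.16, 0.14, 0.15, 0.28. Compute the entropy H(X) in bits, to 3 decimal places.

H = −Σ pᵢ log₂ pᵢ.
−0.27·log₂(0.27) = 0.5100
−0.16·log₂(0.16) = 0.4230
−0.14·log₂(0.14) = 0.3971
−0.15·log₂(0.15) = 0.4105
−0.28·log₂(0.28) = 0.5142
Sum ≈ 2.2549 → 2.255 bits.

2.255 bits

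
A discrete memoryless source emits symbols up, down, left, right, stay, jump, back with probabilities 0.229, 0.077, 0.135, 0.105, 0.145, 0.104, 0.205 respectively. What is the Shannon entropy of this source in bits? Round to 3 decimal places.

H = −Σ pᵢ log₂ pᵢ.
−0.229·log₂(0.229) = 0.4870
−0.077·log₂(0.077) = 0.2848
−0.135·log₂(0.135) = 0.3900
−0.105·log₂(0.105) = 0.3414
−0.145·log₂(0.145) = 0.4040
−0.104·log₂(0.104) = 0.3396
−0.205·log₂(0.205) = 0.4687
Sum ≈ 2.7155 → 2.715 bits.

2.715 bits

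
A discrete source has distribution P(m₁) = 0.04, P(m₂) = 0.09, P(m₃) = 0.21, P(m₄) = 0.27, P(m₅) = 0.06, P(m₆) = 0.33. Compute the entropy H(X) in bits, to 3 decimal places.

H = −Σ pᵢ log₂ pᵢ.
−0.04·log₂(0.04) = 0.1858
−0.09·log₂(0.09) = 0.3127
−0.21·log₂(0.21) = 0.4728
−0.27·log₂(0.27) = 0.5100
−0.06·log₂(0.06) = 0.2435
−0.33·log₂(0.33) = 0.5278
Sum ≈ 2.2526 → 2.253 bits.

2.253 bits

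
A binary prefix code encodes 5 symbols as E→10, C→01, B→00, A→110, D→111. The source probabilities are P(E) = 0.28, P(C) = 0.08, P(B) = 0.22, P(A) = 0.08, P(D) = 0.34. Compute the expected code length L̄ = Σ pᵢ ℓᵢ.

L̄ = Σ pᵢ·ℓᵢ = 0.28·2 + 0.08·2 + 0.22·2 + 0.08·3 + 0.34·3 = 2.42 bits/symbol.

2.42 bits/symbol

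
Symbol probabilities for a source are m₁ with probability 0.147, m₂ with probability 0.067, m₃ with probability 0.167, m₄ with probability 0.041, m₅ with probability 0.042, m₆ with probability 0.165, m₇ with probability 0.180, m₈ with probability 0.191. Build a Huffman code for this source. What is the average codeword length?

Repeatedly combine the two least-probable nodes; the expected code length is the sum of the merged weights.
merge 41/1000 + 21/500 → 83/1000
merge 67/1000 + 83/1000 → 3/20
merge 147/1000 + 3/20 → 297/1000
merge 33/200 + 167/1000 → 83/250
merge 9/50 + 191/1000 → 371/1000
merge 297/1000 + 83/250 → 629/1000
merge 371/1000 + 629/1000 → 1
L = 83/1000 + 3/20 + 297/1000 + 83/250 + 371/1000 + 629/1000 + 1 = 1431/500 = 2.862 bits/symbol.

2.862 bits/symbol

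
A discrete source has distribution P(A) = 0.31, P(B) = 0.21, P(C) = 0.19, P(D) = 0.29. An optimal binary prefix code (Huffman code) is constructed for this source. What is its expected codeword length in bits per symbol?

2 bits/symbol

Repeatedly combine the two least-probable nodes; the expected code length is the sum of the merged weights.
merge 19/100 + 21/100 → 2/5
merge 29/100 + 31/100 → 3/5
merge 2/5 + 3/5 → 1
L = 2/5 + 3/5 + 1 = 2 bits/symbol.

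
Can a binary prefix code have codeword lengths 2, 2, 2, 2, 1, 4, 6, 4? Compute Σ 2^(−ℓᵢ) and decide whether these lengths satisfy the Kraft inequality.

1.640625; no

With common denominator 2^6 = 64: Σ 2^(−ℓᵢ) = 16/64 + 16/64 + 16/64 + 16/64 + 32/64 + 4/64 + 1/64 + 4/64 = 105/64 = 1.640625.
Kraft's inequality requires Σ ≤ 1; here Σ = 1.640625 > 1, so no such prefix code exists.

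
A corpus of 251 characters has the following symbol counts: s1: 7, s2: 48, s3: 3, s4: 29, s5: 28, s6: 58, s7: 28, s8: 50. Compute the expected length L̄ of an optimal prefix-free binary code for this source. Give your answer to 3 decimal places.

2.761 bits/symbol

Probabilities are the counts divided by 251.
Repeatedly combine the two least-probable nodes; the expected code length is the sum of the merged weights.
merge 3/251 + 7/251 → 10/251
merge 10/251 + 28/251 → 38/251
merge 28/251 + 29/251 → 57/251
merge 38/251 + 48/251 → 86/251
merge 50/251 + 57/251 → 107/251
merge 58/251 + 86/251 → 144/251
merge 107/251 + 144/251 → 1
L = 10/251 + 38/251 + 57/251 + 86/251 + 107/251 + 144/251 + 1 = 693/251 ≈ 2.761 bits/symbol.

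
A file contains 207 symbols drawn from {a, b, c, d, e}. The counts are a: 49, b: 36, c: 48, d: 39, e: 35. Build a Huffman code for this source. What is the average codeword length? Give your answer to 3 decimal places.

Probabilities are the counts divided by 207.
Repeatedly combine the two least-probable nodes; the expected code length is the sum of the merged weights.
merge 35/207 + 4/23 → 71/207
merge 13/69 + 16/69 → 29/69
merge 49/207 + 71/207 → 40/69
merge 29/69 + 40/69 → 1
L = 71/207 + 29/69 + 40/69 + 1 = 485/207 ≈ 2.343 bits/symbol.

2.343 bits/symbol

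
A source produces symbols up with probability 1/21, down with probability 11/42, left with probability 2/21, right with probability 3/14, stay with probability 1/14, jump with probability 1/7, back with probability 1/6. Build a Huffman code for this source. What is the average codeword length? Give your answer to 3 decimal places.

Repeatedly combine the two least-probable nodes; the expected code length is the sum of the merged weights.
merge 1/21 + 1/14 → 5/42
merge 2/21 + 5/42 → 3/14
merge 1/7 + 1/6 → 13/42
merge 3/14 + 3/14 → 3/7
merge 11/42 + 13/42 → 4/7
merge 3/7 + 4/7 → 1
L = 5/42 + 3/14 + 13/42 + 3/7 + 4/7 + 1 = 37/14 ≈ 2.643 bits/symbol.

2.643 bits/symbol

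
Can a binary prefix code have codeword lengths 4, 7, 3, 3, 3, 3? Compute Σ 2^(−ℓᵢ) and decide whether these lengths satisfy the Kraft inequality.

With common denominator 2^7 = 128: Σ 2^(−ℓᵢ) = 8/128 + 1/128 + 16/128 + 16/128 + 16/128 + 16/128 = 73/128 = 0.5703125.
Kraft's inequality requires Σ ≤ 1; here Σ = 0.5703125 ≤ 1, so such a prefix code exists.

0.5703125; yes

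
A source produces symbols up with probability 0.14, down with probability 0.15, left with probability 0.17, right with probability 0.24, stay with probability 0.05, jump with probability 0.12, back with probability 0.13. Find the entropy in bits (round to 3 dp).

2.702 bits

H = −Σ pᵢ log₂ pᵢ.
−0.14·log₂(0.14) = 0.3971
−0.15·log₂(0.15) = 0.4105
−0.17·log₂(0.17) = 0.4346
−0.24·log₂(0.24) = 0.4941
−0.05·log₂(0.05) = 0.2161
−0.12·log₂(0.12) = 0.3671
−0.13·log₂(0.13) = 0.3826
Sum ≈ 2.7022 → 2.702 bits.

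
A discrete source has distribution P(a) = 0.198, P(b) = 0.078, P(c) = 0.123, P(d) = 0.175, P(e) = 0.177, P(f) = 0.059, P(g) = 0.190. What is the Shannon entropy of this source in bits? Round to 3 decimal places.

2.700 bits

H = −Σ pᵢ log₂ pᵢ.
−0.198·log₂(0.198) = 0.4626
−0.078·log₂(0.078) = 0.2871
−0.123·log₂(0.123) = 0.3719
−0.175·log₂(0.175) = 0.4401
−0.177·log₂(0.177) = 0.4422
−0.059·log₂(0.059) = 0.2409
−0.190·log₂(0.190) = 0.4552
Sum ≈ 2.6999 → 2.700 bits.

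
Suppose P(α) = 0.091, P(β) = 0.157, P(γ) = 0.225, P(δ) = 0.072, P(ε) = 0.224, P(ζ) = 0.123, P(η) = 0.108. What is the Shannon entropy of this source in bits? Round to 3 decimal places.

H = −Σ pᵢ log₂ pᵢ.
−0.091·log₂(0.091) = 0.3147
−0.157·log₂(0.157) = 0.4194
−0.225·log₂(0.225) = 0.4842
−0.072·log₂(0.072) = 0.2733
−0.224·log₂(0.224) = 0.4835
−0.123·log₂(0.123) = 0.3719
−0.108·log₂(0.108) = 0.3468
Sum ≈ 2.6937 → 2.694 bits.

2.694 bits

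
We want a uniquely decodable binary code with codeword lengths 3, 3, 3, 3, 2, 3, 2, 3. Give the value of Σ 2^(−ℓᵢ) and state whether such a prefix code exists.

1.25; no

With common denominator 2^3 = 8: Σ 2^(−ℓᵢ) = 1/8 + 1/8 + 1/8 + 1/8 + 2/8 + 1/8 + 2/8 + 1/8 = 10/8 = 1.25.
Kraft's inequality requires Σ ≤ 1; here Σ = 1.25 > 1, so no such prefix code exists.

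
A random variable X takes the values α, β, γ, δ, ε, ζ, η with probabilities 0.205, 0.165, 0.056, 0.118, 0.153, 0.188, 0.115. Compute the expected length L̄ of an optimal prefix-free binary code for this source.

Repeatedly combine the two least-probable nodes; the expected code length is the sum of the merged weights.
merge 7/125 + 23/200 → 171/1000
merge 59/500 + 153/1000 → 271/1000
merge 33/200 + 171/1000 → 42/125
merge 47/250 + 41/200 → 393/1000
merge 271/1000 + 42/125 → 607/1000
merge 393/1000 + 607/1000 → 1
L = 171/1000 + 271/1000 + 42/125 + 393/1000 + 607/1000 + 1 = 1389/500 = 2.778 bits/symbol.

2.778 bits/symbol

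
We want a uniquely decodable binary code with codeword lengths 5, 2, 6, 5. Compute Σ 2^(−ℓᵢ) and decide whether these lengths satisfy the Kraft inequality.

With common denominator 2^6 = 64: Σ 2^(−ℓᵢ) = 2/64 + 16/64 + 1/64 + 2/64 = 21/64 = 0.328125.
Kraft's inequality requires Σ ≤ 1; here Σ = 0.328125 ≤ 1, so such a prefix code exists.

0.328125; yes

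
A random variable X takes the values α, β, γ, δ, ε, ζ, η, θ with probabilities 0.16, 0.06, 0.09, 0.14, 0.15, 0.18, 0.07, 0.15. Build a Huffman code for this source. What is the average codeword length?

2.95 bits/symbol

Repeatedly combine the two least-probable nodes; the expected code length is the sum of the merged weights.
merge 3/50 + 7/100 → 13/100
merge 9/100 + 13/100 → 11/50
merge 7/50 + 3/20 → 29/100
merge 3/20 + 4/25 → 31/100
merge 9/50 + 11/50 → 2/5
merge 29/100 + 31/100 → 3/5
merge 2/5 + 3/5 → 1
L = 13/100 + 11/50 + 29/100 + 31/100 + 2/5 + 3/5 + 1 = 59/20 = 2.95 bits/symbol.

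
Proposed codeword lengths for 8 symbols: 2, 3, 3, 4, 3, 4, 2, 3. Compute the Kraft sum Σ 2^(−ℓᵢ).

With common denominator 2^4 = 16: Σ 2^(−ℓᵢ) = 4/16 + 2/16 + 2/16 + 1/16 + 2/16 + 1/16 + 4/16 + 2/16 = 18/16 = 1.125.

1.125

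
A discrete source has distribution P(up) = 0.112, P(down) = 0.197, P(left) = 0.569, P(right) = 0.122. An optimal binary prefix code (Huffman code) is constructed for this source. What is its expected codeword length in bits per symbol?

1.665 bits/symbol

Repeatedly combine the two least-probable nodes; the expected code length is the sum of the merged weights.
merge 14/125 + 61/500 → 117/500
merge 197/1000 + 117/500 → 431/1000
merge 431/1000 + 569/1000 → 1
L = 117/500 + 431/1000 + 1 = 333/200 = 1.665 bits/symbol.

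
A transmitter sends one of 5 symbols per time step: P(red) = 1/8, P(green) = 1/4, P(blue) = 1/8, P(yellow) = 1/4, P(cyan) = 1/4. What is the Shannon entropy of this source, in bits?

Each probability is a power of 1/2, so log₂(1/p) is an integer.
H = Σ p·log₂(1/p) = 1/8·3 + 1/4·2 + 1/8·3 + 1/4·2 + 1/4·2 = 2.25 bits.

2.25 bits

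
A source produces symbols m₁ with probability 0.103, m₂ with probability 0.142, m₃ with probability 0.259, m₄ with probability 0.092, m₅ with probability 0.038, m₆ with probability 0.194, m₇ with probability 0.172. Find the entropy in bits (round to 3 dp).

H = −Σ pᵢ log₂ pᵢ.
−0.103·log₂(0.103) = 0.3378
−0.142·log₂(0.142) = 0.3999
−0.259·log₂(0.259) = 0.5048
−0.092·log₂(0.092) = 0.3167
−0.038·log₂(0.038) = 0.1793
−0.194·log₂(0.194) = 0.4590
−0.172·log₂(0.172) = 0.4368
Sum ≈ 2.6342 → 2.634 bits.

2.634 bits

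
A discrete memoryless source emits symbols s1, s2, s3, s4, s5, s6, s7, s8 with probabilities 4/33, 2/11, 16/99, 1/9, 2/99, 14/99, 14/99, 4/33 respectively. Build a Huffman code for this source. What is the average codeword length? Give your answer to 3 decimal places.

Repeatedly combine the two least-probable nodes; the expected code length is the sum of the merged weights.
merge 2/99 + 1/9 → 13/99
merge 4/33 + 4/33 → 8/33
merge 13/99 + 14/99 → 3/11
merge 14/99 + 16/99 → 10/33
merge 2/11 + 8/33 → 14/33
merge 3/11 + 10/33 → 19/33
merge 14/33 + 19/33 → 1
L = 13/99 + 8/33 + 3/11 + 10/33 + 14/33 + 19/33 + 1 = 292/99 ≈ 2.949 bits/symbol.

2.949 bits/symbol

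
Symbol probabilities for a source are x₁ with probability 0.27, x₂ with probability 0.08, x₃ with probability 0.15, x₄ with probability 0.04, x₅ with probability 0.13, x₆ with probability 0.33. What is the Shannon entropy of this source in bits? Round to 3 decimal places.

2.308 bits

H = −Σ pᵢ log₂ pᵢ.
−0.27·log₂(0.27) = 0.5100
−0.08·log₂(0.08) = 0.2915
−0.15·log₂(0.15) = 0.4105
−0.04·log₂(0.04) = 0.1858
−0.13·log₂(0.13) = 0.3826
−0.33·log₂(0.33) = 0.5278
Sum ≈ 2.3083 → 2.308 bits.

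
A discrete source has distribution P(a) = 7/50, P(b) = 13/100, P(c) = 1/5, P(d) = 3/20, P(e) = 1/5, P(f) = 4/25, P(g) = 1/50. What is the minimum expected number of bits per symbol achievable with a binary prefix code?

2.75 bits/symbol

Repeatedly combine the two least-probable nodes; the expected code length is the sum of the merged weights.
merge 1/50 + 13/100 → 3/20
merge 7/50 + 3/20 → 29/100
merge 3/20 + 4/25 → 31/100
merge 1/5 + 1/5 → 2/5
merge 29/100 + 31/100 → 3/5
merge 2/5 + 3/5 → 1
L = 3/20 + 29/100 + 31/100 + 2/5 + 3/5 + 1 = 11/4 = 2.75 bits/symbol.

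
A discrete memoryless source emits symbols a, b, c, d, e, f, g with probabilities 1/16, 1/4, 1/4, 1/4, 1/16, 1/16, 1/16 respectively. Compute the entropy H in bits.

2.5 bits

Each probability is a power of 1/2, so log₂(1/p) is an integer.
H = Σ p·log₂(1/p) = 1/16·4 + 1/4·2 + 1/4·2 + 1/4·2 + 1/16·4 + 1/16·4 + 1/16·4 = 2.5 bits.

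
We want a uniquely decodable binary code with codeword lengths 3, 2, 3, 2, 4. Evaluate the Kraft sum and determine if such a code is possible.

With common denominator 2^4 = 16: Σ 2^(−ℓᵢ) = 2/16 + 4/16 + 2/16 + 4/16 + 1/16 = 13/16 = 0.8125.
Kraft's inequality requires Σ ≤ 1; here Σ = 0.8125 ≤ 1, so such a prefix code exists.

0.8125; yes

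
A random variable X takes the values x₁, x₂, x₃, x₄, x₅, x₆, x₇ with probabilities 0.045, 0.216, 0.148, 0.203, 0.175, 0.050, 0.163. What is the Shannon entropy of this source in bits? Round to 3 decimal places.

2.637 bits

H = −Σ pᵢ log₂ pᵢ.
−0.045·log₂(0.045) = 0.2013
−0.216·log₂(0.216) = 0.4776
−0.148·log₂(0.148) = 0.4079
−0.203·log₂(0.203) = 0.4670
−0.175·log₂(0.175) = 0.4401
−0.050·log₂(0.050) = 0.2161
−0.163·log₂(0.163) = 0.4266
Sum ≈ 2.6365 → 2.637 bits.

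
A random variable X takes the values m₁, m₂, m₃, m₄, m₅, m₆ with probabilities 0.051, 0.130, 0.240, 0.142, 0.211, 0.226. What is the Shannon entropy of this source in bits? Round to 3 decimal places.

2.454 bits

H = −Σ pᵢ log₂ pᵢ.
−0.051·log₂(0.051) = 0.2190
−0.130·log₂(0.130) = 0.3826
−0.240·log₂(0.240) = 0.4941
−0.142·log₂(0.142) = 0.3999
−0.211·log₂(0.211) = 0.4736
−0.226·log₂(0.226) = 0.4849
Sum ≈ 2.4542 → 2.454 bits.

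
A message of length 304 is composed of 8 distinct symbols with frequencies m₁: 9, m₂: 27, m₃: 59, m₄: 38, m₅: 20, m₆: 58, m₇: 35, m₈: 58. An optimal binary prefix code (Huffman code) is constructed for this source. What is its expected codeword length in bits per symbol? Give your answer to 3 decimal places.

2.895 bits/symbol

Probabilities are the counts divided by 304.
Repeatedly combine the two least-probable nodes; the expected code length is the sum of the merged weights.
merge 9/304 + 5/76 → 29/304
merge 27/304 + 29/304 → 7/38
merge 35/304 + 1/8 → 73/304
merge 7/38 + 29/152 → 3/8
merge 29/152 + 59/304 → 117/304
merge 73/304 + 3/8 → 187/304
merge 117/304 + 187/304 → 1
L = 29/304 + 7/38 + 73/304 + 3/8 + 117/304 + 187/304 + 1 = 55/19 ≈ 2.895 bits/symbol.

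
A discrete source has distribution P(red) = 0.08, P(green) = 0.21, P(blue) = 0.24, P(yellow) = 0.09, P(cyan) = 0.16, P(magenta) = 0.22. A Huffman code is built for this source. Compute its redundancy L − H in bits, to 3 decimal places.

0.025 bits

Entropy H = −Σ p log₂ p ≈ 2.4747 bits.
Huffman merges: 2/25+9/100→17/100; 4/25+17/100→33/100; 21/100+11/50→43/100; 6/25+33/100→57/100; 43/100+57/100→1. L = 5/2 ≈ 2.5000.
L − H = 2.5000 − 2.4747 = 0.025 bits.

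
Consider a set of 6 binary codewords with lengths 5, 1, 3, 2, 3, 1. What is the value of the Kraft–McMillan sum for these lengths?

1.53125

With common denominator 2^5 = 32: Σ 2^(−ℓᵢ) = 1/32 + 16/32 + 4/32 + 8/32 + 4/32 + 16/32 = 49/32 = 1.53125.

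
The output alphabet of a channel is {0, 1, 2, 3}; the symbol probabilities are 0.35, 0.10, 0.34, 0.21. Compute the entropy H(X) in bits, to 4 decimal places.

1.8643 bits

H = −Σ pᵢ log₂ pᵢ.
−0.35·log₂(0.35) = 0.5301
−0.10·log₂(0.10) = 0.3322
−0.34·log₂(0.34) = 0.5292
−0.21·log₂(0.21) = 0.4728
Sum ≈ 1.8643 → 1.8643 bits.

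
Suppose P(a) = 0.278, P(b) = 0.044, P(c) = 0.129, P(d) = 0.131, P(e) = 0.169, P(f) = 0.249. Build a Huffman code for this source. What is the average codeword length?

Repeatedly combine the two least-probable nodes; the expected code length is the sum of the merged weights.
merge 11/250 + 129/1000 → 173/1000
merge 131/1000 + 169/1000 → 3/10
merge 173/1000 + 249/1000 → 211/500
merge 139/500 + 3/10 → 289/500
merge 211/500 + 289/500 → 1
L = 173/1000 + 3/10 + 211/500 + 289/500 + 1 = 2473/1000 = 2.473 bits/symbol.

2.473 bits/symbol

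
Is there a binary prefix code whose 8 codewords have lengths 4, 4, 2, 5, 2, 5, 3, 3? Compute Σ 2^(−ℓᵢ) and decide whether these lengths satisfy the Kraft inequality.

With common denominator 2^5 = 32: Σ 2^(−ℓᵢ) = 2/32 + 2/32 + 8/32 + 1/32 + 8/32 + 1/32 + 4/32 + 4/32 = 30/32 = 0.9375.
Kraft's inequality requires Σ ≤ 1; here Σ = 0.9375 ≤ 1, so such a prefix code exists.

0.9375; yes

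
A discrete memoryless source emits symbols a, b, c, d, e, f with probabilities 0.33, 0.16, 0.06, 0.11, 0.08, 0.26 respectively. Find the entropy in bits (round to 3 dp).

H = −Σ pᵢ log₂ pᵢ.
−0.33·log₂(0.33) = 0.5278
−0.16·log₂(0.16) = 0.4230
−0.06·log₂(0.06) = 0.2435
−0.11·log₂(0.11) = 0.3503
−0.08·log₂(0.08) = 0.2915
−0.26·log₂(0.26) = 0.5053
Sum ≈ 2.3415 → 2.341 bits.

2.341 bits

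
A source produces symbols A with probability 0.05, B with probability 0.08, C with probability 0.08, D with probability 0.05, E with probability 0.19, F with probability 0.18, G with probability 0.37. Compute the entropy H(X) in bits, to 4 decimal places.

H = −Σ pᵢ log₂ pᵢ.
−0.05·log₂(0.05) = 0.2161
−0.08·log₂(0.08) = 0.2915
−0.08·log₂(0.08) = 0.2915
−0.05·log₂(0.05) = 0.2161
−0.19·log₂(0.19) = 0.4552
−0.18·log₂(0.18) = 0.4453
−0.37·log₂(0.37) = 0.5307
Sum ≈ 2.4465 → 2.4465 bits.

2.4465 bits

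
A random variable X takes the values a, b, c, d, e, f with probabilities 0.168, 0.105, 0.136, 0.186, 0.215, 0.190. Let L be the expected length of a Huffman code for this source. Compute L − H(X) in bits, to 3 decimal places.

0.046 bits

Entropy H = −Σ p log₂ p ≈ 2.5486 bits.
Huffman merges: 21/200+17/125→241/1000; 21/125+93/500→177/500; 19/100+43/200→81/200; 241/1000+177/500→119/200; 81/200+119/200→1. L = 519/200 ≈ 2.5950.
L − H = 2.5950 − 2.5486 = 0.046 bits.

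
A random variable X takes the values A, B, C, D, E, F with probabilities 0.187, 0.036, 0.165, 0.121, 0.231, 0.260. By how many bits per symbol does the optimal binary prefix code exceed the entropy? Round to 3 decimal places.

0.063 bits

Entropy H = −Σ p log₂ p ≈ 2.4162 bits.
Huffman merges: 9/250+121/1000→157/1000; 157/1000+33/200→161/500; 187/1000+231/1000→209/500; 13/50+161/500→291/500; 209/500+291/500→1. L = 2479/1000 ≈ 2.4790.
L − H = 2.4790 − 2.4162 = 0.063 bits.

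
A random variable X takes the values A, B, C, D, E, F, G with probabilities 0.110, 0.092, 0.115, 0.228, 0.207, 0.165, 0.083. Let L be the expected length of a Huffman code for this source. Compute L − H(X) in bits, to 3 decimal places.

0.031 bits

Entropy H = −Σ p log₂ p ≈ 2.7094 bits.
Huffman merges: 83/1000+23/250→7/40; 11/100+23/200→9/40; 33/200+7/40→17/50; 207/1000+9/40→54/125; 57/250+17/50→71/125; 54/125+71/125→1. L = 137/50 ≈ 2.7400.
L − H = 2.7400 − 2.7094 = 0.031 bits.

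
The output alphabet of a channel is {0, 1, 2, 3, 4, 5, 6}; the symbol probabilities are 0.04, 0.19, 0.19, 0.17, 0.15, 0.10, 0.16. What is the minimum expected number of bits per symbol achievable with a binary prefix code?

2.76 bits/symbol

Repeatedly combine the two least-probable nodes; the expected code length is the sum of the merged weights.
merge 1/25 + 1/10 → 7/50
merge 7/50 + 3/20 → 29/100
merge 4/25 + 17/100 → 33/100
merge 19/100 + 19/100 → 19/50
merge 29/100 + 33/100 → 31/50
merge 19/50 + 31/50 → 1
L = 7/50 + 29/100 + 33/100 + 19/50 + 31/50 + 1 = 69/25 = 2.76 bits/symbol.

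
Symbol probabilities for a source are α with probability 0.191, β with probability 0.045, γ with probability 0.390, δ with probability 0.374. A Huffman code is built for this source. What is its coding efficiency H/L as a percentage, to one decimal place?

93.1%

Entropy H = −Σ p log₂ p ≈ 1.7180 bits.
Huffman merges: 9/200+191/1000→59/250; 59/250+187/500→61/100; 39/100+61/100→1. L = 923/500 ≈ 1.8460.
Efficiency = H/L = 1.7180/1.8460 = 93.1%.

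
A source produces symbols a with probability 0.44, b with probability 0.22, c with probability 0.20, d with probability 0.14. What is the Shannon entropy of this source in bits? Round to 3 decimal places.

1.863 bits

H = −Σ pᵢ log₂ pᵢ.
−0.44·log₂(0.44) = 0.5211
−0.22·log₂(0.22) = 0.4806
−0.20·log₂(0.20) = 0.4644
−0.14·log₂(0.14) = 0.3971
Sum ≈ 1.8632 → 1.863 bits.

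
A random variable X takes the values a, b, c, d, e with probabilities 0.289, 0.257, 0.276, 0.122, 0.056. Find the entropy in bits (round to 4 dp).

2.1371 bits

H = −Σ pᵢ log₂ pᵢ.
−0.289·log₂(0.289) = 0.5176
−0.257·log₂(0.257) = 0.5038
−0.276·log₂(0.276) = 0.5126
−0.122·log₂(0.122) = 0.3703
−0.056·log₂(0.056) = 0.2329
Sum ≈ 2.1371 → 2.1371 bits.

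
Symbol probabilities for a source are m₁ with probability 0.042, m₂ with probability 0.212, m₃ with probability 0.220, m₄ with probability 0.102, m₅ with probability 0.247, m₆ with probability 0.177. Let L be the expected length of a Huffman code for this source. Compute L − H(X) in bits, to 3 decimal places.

Entropy H = −Σ p log₂ p ≈ 2.4235 bits.
Huffman merges: 21/500+51/500→18/125; 18/125+177/1000→321/1000; 53/250+11/50→54/125; 247/1000+321/1000→71/125; 54/125+71/125→1. L = 493/200 ≈ 2.4650.
L − H = 2.4650 − 2.4235 = 0.042 bits.

0.042 bits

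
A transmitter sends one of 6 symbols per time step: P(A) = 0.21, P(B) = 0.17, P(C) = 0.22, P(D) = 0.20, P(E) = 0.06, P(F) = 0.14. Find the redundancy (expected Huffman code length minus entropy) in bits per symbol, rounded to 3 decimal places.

Entropy H = −Σ p log₂ p ≈ 2.4930 bits.
Huffman merges: 3/50+7/50→1/5; 17/100+1/5→37/100; 1/5+21/100→41/100; 11/50+37/100→59/100; 41/100+59/100→1. L = 257/100 ≈ 2.5700.
L − H = 2.5700 − 2.4930 = 0.077 bits.

0.077 bits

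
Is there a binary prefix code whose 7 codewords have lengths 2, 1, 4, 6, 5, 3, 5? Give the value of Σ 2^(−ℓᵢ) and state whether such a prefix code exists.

1.015625; no

With common denominator 2^6 = 64: Σ 2^(−ℓᵢ) = 16/64 + 32/64 + 4/64 + 1/64 + 2/64 + 8/64 + 2/64 = 65/64 = 1.015625.
Kraft's inequality requires Σ ≤ 1; here Σ = 1.015625 > 1, so no such prefix code exists.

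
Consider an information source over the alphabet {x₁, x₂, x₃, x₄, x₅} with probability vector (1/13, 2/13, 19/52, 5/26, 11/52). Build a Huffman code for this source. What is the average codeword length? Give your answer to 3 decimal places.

Repeatedly combine the two least-probable nodes; the expected code length is the sum of the merged weights.
merge 1/13 + 2/13 → 3/13
merge 5/26 + 11/52 → 21/52
merge 3/13 + 19/52 → 31/52
merge 21/52 + 31/52 → 1
L = 3/13 + 21/52 + 31/52 + 1 = 29/13 ≈ 2.231 bits/symbol.

2.231 bits/symbol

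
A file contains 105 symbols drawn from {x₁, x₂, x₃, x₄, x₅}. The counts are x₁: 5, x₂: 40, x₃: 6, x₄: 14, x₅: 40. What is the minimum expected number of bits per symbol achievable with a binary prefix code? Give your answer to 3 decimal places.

1.962 bits/symbol

Probabilities are the counts divided by 105.
Repeatedly combine the two least-probable nodes; the expected code length is the sum of the merged weights.
merge 1/21 + 2/35 → 11/105
merge 11/105 + 2/15 → 5/21
merge 5/21 + 8/21 → 13/21
merge 8/21 + 13/21 → 1
L = 11/105 + 5/21 + 13/21 + 1 = 206/105 ≈ 1.962 bits/symbol.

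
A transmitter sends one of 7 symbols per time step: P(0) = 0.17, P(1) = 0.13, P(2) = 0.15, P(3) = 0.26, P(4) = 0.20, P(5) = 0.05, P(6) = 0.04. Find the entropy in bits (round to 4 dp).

2.5993 bits

H = −Σ pᵢ log₂ pᵢ.
−0.17·log₂(0.17) = 0.4346
−0.13·log₂(0.13) = 0.3826
−0.15·log₂(0.15) = 0.4105
−0.26·log₂(0.26) = 0.5053
−0.20·log₂(0.20) = 0.4644
−0.05·log₂(0.05) = 0.2161
−0.04·log₂(0.04) = 0.1858
Sum ≈ 2.5993 → 2.5993 bits.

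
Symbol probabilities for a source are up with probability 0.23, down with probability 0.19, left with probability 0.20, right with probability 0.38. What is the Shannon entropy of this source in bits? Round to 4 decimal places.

H = −Σ pᵢ log₂ pᵢ.
−0.23·log₂(0.23) = 0.4877
−0.19·log₂(0.19) = 0.4552
−0.20·log₂(0.20) = 0.4644
−0.38·log₂(0.38) = 0.5305
Sum ≈ 1.9377 → 1.9377 bits.

1.9377 bits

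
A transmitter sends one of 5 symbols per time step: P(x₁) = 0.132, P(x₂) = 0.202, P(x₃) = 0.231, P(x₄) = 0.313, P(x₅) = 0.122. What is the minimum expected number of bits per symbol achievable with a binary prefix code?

Repeatedly combine the two least-probable nodes; the expected code length is the sum of the merged weights.
merge 61/500 + 33/250 → 127/500
merge 101/500 + 231/1000 → 433/1000
merge 127/500 + 313/1000 → 567/1000
merge 433/1000 + 567/1000 → 1
L = 127/500 + 433/1000 + 567/1000 + 1 = 1127/500 = 2.254 bits/symbol.

2.254 bits/symbol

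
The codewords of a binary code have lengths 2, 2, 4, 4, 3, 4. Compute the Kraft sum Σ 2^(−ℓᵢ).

With common denominator 2^4 = 16: Σ 2^(−ℓᵢ) = 4/16 + 4/16 + 1/16 + 1/16 + 2/16 + 1/16 = 13/16 = 0.8125.

0.8125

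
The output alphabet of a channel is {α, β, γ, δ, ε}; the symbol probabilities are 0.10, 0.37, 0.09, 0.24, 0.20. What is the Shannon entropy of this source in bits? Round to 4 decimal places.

2.1341 bits

H = −Σ pᵢ log₂ pᵢ.
−0.10·log₂(0.10) = 0.3322
−0.37·log₂(0.37) = 0.5307
−0.09·log₂(0.09) = 0.3127
−0.24·log₂(0.24) = 0.4941
−0.20·log₂(0.20) = 0.4644
Sum ≈ 2.1341 → 2.1341 bits.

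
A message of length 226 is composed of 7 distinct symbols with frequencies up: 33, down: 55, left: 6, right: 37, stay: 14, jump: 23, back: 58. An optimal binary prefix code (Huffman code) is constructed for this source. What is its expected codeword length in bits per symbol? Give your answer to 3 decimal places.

2.588 bits/symbol

Probabilities are the counts divided by 226.
Repeatedly combine the two least-probable nodes; the expected code length is the sum of the merged weights.
merge 3/113 + 7/113 → 10/113
merge 10/113 + 23/226 → 43/226
merge 33/226 + 37/226 → 35/113
merge 43/226 + 55/226 → 49/113
merge 29/113 + 35/113 → 64/113
merge 49/113 + 64/113 → 1
L = 10/113 + 43/226 + 35/113 + 49/113 + 64/113 + 1 = 585/226 ≈ 2.588 bits/symbol.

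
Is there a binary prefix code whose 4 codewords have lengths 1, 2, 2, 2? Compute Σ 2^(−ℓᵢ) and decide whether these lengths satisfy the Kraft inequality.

With common denominator 2^2 = 4: Σ 2^(−ℓᵢ) = 2/4 + 1/4 + 1/4 + 1/4 = 5/4 = 1.25.
Kraft's inequality requires Σ ≤ 1; here Σ = 1.25 > 1, so no such prefix code exists.

1.25; no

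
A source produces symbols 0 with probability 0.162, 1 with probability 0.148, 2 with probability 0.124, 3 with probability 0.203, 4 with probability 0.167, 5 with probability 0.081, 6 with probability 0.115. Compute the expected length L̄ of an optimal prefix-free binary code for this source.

2.797 bits/symbol

Repeatedly combine the two least-probable nodes; the expected code length is the sum of the merged weights.
merge 81/1000 + 23/200 → 49/250
merge 31/250 + 37/250 → 34/125
merge 81/500 + 167/1000 → 329/1000
merge 49/250 + 203/1000 → 399/1000
merge 34/125 + 329/1000 → 601/1000
merge 399/1000 + 601/1000 → 1
L = 49/250 + 34/125 + 329/1000 + 399/1000 + 601/1000 + 1 = 2797/1000 = 2.797 bits/symbol.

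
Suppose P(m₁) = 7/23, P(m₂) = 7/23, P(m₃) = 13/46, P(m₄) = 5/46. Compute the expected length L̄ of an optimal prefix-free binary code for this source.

Repeatedly combine the two least-probable nodes; the expected code length is the sum of the merged weights.
merge 5/46 + 13/46 → 9/23
merge 7/23 + 7/23 → 14/23
merge 9/23 + 14/23 → 1
L = 9/23 + 14/23 + 1 = 2 bits/symbol.

2 bits/symbol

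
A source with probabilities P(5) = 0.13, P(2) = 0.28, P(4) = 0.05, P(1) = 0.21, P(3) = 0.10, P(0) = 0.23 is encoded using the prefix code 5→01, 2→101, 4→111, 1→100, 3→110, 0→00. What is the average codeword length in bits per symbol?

L̄ = Σ pᵢ·ℓᵢ = 0.13·2 + 0.28·3 + 0.05·3 + 0.21·3 + 0.10·3 + 0.23·2 = 2.64 bits/symbol.

2.64 bits/symbol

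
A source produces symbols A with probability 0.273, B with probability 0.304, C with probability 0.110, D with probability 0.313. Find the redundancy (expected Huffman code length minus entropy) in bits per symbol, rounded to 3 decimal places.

0.092 bits

Entropy H = −Σ p log₂ p ≈ 1.9084 bits.
Huffman merges: 11/100+273/1000→383/1000; 38/125+313/1000→617/1000; 383/1000+617/1000→1. L = 2 ≈ 2.0000.
L − H = 2.0000 − 1.9084 = 0.092 bits.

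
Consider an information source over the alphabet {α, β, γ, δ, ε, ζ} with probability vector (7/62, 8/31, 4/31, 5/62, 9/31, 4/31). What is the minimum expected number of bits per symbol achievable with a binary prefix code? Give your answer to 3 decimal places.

Repeatedly combine the two least-probable nodes; the expected code length is the sum of the merged weights.
merge 5/62 + 7/62 → 6/31
merge 4/31 + 4/31 → 8/31
merge 6/31 + 8/31 → 14/31
merge 8/31 + 9/31 → 17/31
merge 14/31 + 17/31 → 1
L = 6/31 + 8/31 + 14/31 + 17/31 + 1 = 76/31 ≈ 2.452 bits/symbol.

2.452 bits/symbol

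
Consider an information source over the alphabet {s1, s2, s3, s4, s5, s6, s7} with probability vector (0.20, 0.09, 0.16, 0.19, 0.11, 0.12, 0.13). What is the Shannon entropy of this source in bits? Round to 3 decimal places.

H = −Σ pᵢ log₂ pᵢ.
−0.20·log₂(0.20) = 0.4644
−0.09·log₂(0.09) = 0.3127
−0.16·log₂(0.16) = 0.4230
−0.19·log₂(0.19) = 0.4552
−0.11·log₂(0.11) = 0.3503
−0.12·log₂(0.12) = 0.3671
−0.13·log₂(0.13) = 0.3826
Sum ≈ 2.7553 → 2.755 bits.

2.755 bits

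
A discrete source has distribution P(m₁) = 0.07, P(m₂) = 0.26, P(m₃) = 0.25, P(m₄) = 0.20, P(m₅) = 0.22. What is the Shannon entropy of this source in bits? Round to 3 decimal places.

H = −Σ pᵢ log₂ pᵢ.
−0.07·log₂(0.07) = 0.2686
−0.26·log₂(0.26) = 0.5053
−0.25·log₂(0.25) = 0.5000
−0.20·log₂(0.20) = 0.4644
−0.22·log₂(0.22) = 0.4806
Sum ≈ 2.2188 → 2.219 bits.

2.219 bits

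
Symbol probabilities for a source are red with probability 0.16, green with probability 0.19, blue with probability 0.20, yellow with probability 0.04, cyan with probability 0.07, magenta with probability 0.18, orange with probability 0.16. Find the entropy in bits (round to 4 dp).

2.6653 bits

H = −Σ pᵢ log₂ pᵢ.
−0.16·log₂(0.16) = 0.4230
−0.19·log₂(0.19) = 0.4552
−0.20·log₂(0.20) = 0.4644
−0.04·log₂(0.04) = 0.1858
−0.07·log₂(0.07) = 0.2686
−0.18·log₂(0.18) = 0.4453
−0.16·log₂(0.16) = 0.4230
Sum ≈ 2.6653 → 2.6653 bits.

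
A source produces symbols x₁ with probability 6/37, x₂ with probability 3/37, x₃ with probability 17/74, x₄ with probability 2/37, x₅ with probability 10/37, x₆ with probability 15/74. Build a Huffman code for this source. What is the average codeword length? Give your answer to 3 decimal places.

Repeatedly combine the two least-probable nodes; the expected code length is the sum of the merged weights.
merge 2/37 + 3/37 → 5/37
merge 5/37 + 6/37 → 11/37
merge 15/74 + 17/74 → 16/37
merge 10/37 + 11/37 → 21/37
merge 16/37 + 21/37 → 1
L = 5/37 + 11/37 + 16/37 + 21/37 + 1 = 90/37 ≈ 2.432 bits/symbol.

2.432 bits/symbol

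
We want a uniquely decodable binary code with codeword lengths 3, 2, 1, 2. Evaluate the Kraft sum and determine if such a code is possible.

1.125; no

With common denominator 2^3 = 8: Σ 2^(−ℓᵢ) = 1/8 + 2/8 + 4/8 + 2/8 = 9/8 = 1.125.
Kraft's inequality requires Σ ≤ 1; here Σ = 1.125 > 1, so no such prefix code exists.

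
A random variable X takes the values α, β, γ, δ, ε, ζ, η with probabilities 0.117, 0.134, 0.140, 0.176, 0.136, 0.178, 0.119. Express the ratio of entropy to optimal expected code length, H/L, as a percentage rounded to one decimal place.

98.8%

Entropy H = −Σ p log₂ p ≈ 2.7891 bits.
Huffman merges: 117/1000+119/1000→59/250; 67/500+17/125→27/100; 7/50+22/125→79/250; 89/500+59/250→207/500; 27/100+79/250→293/500; 207/500+293/500→1. L = 1411/500 ≈ 2.8220.
Efficiency = H/L = 2.7891/2.8220 = 98.8%.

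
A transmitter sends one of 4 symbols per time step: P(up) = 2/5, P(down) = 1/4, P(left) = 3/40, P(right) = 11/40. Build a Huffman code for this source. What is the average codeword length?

Repeatedly combine the two least-probable nodes; the expected code length is the sum of the merged weights.
merge 3/40 + 1/4 → 13/40
merge 11/40 + 13/40 → 3/5
merge 2/5 + 3/5 → 1
L = 13/40 + 3/5 + 1 = 77/40 = 1.925 bits/symbol.

1.925 bits/symbol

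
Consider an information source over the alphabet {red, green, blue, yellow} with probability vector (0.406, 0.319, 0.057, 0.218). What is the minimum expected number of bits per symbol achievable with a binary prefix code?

Repeatedly combine the two least-probable nodes; the expected code length is the sum of the merged weights.
merge 57/1000 + 109/500 → 11/40
merge 11/40 + 319/1000 → 297/500
merge 203/500 + 297/500 → 1
L = 11/40 + 297/500 + 1 = 1869/1000 = 1.869 bits/symbol.

1.869 bits/symbol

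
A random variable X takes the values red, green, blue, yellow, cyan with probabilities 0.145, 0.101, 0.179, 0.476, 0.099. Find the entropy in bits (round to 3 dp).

2.022 bits

H = −Σ pᵢ log₂ pᵢ.
−0.145·log₂(0.145) = 0.4040
−0.101·log₂(0.101) = 0.3341
−0.179·log₂(0.179) = 0.4443
−0.476·log₂(0.476) = 0.5098
−0.099·log₂(0.099) = 0.3303
Sum ≈ 2.0224 → 2.022 bits.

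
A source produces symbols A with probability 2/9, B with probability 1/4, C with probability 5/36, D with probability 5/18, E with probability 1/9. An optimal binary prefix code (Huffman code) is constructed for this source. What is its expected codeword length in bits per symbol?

2.25 bits/symbol

Repeatedly combine the two least-probable nodes; the expected code length is the sum of the merged weights.
merge 1/9 + 5/36 → 1/4
merge 2/9 + 1/4 → 17/36
merge 1/4 + 5/18 → 19/36
merge 17/36 + 19/36 → 1
L = 1/4 + 17/36 + 19/36 + 1 = 9/4 = 2.25 bits/symbol.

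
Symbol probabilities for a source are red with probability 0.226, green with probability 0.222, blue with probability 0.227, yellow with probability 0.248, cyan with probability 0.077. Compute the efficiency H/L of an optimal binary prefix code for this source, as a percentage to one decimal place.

97.3%

Entropy H = −Σ p log₂ p ≈ 2.2363 bits.
Huffman merges: 77/1000+111/500→299/1000; 113/500+227/1000→453/1000; 31/125+299/1000→547/1000; 453/1000+547/1000→1. L = 2299/1000 ≈ 2.2990.
Efficiency = H/L = 2.2363/2.2990 = 97.3%.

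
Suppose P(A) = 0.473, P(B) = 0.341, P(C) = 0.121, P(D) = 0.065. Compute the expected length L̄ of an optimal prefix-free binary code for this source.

Repeatedly combine the two least-probable nodes; the expected code length is the sum of the merged weights.
merge 13/200 + 121/1000 → 93/500
merge 93/500 + 341/1000 → 527/1000
merge 473/1000 + 527/1000 → 1
L = 93/500 + 527/1000 + 1 = 1713/1000 = 1.713 bits/symbol.

1.713 bits/symbol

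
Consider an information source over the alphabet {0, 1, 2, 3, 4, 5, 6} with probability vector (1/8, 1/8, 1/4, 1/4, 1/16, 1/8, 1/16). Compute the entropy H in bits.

2.625 bits

Each probability is a power of 1/2, so log₂(1/p) is an integer.
H = Σ p·log₂(1/p) = 1/8·3 + 1/8·3 + 1/4·2 + 1/4·2 + 1/16·4 + 1/8·3 + 1/16·4 = 2.625 bits.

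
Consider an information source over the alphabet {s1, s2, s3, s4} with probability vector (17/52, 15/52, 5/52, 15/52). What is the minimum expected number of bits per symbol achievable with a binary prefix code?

Repeatedly combine the two least-probable nodes; the expected code length is the sum of the merged weights.
merge 5/52 + 15/52 → 5/13
merge 15/52 + 17/52 → 8/13
merge 5/13 + 8/13 → 1
L = 5/13 + 8/13 + 1 = 2 bits/symbol.

2 bits/symbol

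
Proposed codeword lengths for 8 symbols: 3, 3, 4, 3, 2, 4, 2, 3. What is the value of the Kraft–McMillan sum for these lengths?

1.125

With common denominator 2^4 = 16: Σ 2^(−ℓᵢ) = 2/16 + 2/16 + 1/16 + 2/16 + 4/16 + 1/16 + 4/16 + 2/16 = 18/16 = 1.125.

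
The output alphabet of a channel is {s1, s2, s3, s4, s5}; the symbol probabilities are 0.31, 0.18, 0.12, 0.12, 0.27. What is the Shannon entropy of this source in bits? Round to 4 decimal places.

2.2133 bits

H = −Σ pᵢ log₂ pᵢ.
−0.31·log₂(0.31) = 0.5238
−0.18·log₂(0.18) = 0.4453
−0.12·log₂(0.12) = 0.3671
−0.12·log₂(0.12) = 0.3671
−0.27·log₂(0.27) = 0.5100
Sum ≈ 2.2133 → 2.2133 bits.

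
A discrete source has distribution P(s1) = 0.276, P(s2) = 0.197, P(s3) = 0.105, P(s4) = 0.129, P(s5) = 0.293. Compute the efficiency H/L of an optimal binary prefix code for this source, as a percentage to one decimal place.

Entropy H = −Σ p log₂ p ≈ 2.2158 bits.
Huffman merges: 21/200+129/1000→117/500; 197/1000+117/500→431/1000; 69/250+293/1000→569/1000; 431/1000+569/1000→1. L = 1117/500 ≈ 2.2340.
Efficiency = H/L = 2.2158/2.2340 = 99.2%.

99.2%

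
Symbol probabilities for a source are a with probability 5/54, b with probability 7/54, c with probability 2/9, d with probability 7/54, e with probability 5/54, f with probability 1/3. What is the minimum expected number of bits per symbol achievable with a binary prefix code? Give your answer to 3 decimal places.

2.444 bits/symbol

Repeatedly combine the two least-probable nodes; the expected code length is the sum of the merged weights.
merge 5/54 + 5/54 → 5/27
merge 7/54 + 7/54 → 7/27
merge 5/27 + 2/9 → 11/27
merge 7/27 + 1/3 → 16/27
merge 11/27 + 16/27 → 1
L = 5/27 + 7/27 + 11/27 + 16/27 + 1 = 22/9 ≈ 2.444 bits/symbol.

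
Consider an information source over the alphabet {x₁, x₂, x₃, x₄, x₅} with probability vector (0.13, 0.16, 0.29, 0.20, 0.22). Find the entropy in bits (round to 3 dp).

2.269 bits

H = −Σ pᵢ log₂ pᵢ.
−0.13·log₂(0.13) = 0.3826
−0.16·log₂(0.16) = 0.4230
−0.29·log₂(0.29) = 0.5179
−0.20·log₂(0.20) = 0.4644
−0.22·log₂(0.22) = 0.4806
Sum ≈ 2.2685 → 2.269 bits.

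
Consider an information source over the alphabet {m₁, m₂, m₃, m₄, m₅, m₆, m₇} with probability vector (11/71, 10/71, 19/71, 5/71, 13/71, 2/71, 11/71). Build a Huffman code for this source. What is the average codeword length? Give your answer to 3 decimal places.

2.648 bits/symbol

Repeatedly combine the two least-probable nodes; the expected code length is the sum of the merged weights.
merge 2/71 + 5/71 → 7/71
merge 7/71 + 10/71 → 17/71
merge 11/71 + 11/71 → 22/71
merge 13/71 + 17/71 → 30/71
merge 19/71 + 22/71 → 41/71
merge 30/71 + 41/71 → 1
L = 7/71 + 17/71 + 22/71 + 30/71 + 41/71 + 1 = 188/71 ≈ 2.648 bits/symbol.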